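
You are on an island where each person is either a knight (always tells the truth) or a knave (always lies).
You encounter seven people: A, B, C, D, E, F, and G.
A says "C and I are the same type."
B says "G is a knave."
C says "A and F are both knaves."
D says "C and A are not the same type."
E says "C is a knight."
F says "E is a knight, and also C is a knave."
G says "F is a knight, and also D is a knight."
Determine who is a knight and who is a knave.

Knights: B, C, D, and E. Knaves: A, F, and G.

A is a knave, and the claim "C and I are the same type" is indeed false.
Since B is a knight, "G is a knave" needs to be True, which holds.
C (knight): "A and F are both knaves" — True. ✓
D is a knight; "C and A are not the same type" is True, as required.
E (knight): "C is a knight" — True. ✓
As a knave, F's statement "E is a knight, and also C is a knave" should be false; it is.
As a knave, G's statement "F is a knight, and also D is a knight" should be false; it is.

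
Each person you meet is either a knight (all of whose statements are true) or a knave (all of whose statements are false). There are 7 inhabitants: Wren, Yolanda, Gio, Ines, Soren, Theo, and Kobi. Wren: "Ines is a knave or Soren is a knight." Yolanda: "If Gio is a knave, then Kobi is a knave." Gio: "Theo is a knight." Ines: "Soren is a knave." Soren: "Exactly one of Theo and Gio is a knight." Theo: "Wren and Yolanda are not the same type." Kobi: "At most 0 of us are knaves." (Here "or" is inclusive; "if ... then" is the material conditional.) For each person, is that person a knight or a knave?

Wren is a knave, Yolanda is a knight, Gio is a knight, Ines is a knight, Soren is a knave, Theo is a knight, and Kobi is a knave.

Wren is a knave, so "Ines is a knave or Soren is a knight" must be False — and it is.
As a knight, Yolanda's statement "if Gio is a knave, then Kobi is a knave" should be True; it is.
Gio is a knight; "Theo is a knight" is True, as required.
Since Ines is a knight, "Soren is a knave" needs to be True, which holds.
Soren is a knave, so "exactly one of Theo and Gio is a knight" must be False — and it is.
Theo is a knight, and the claim "Wren and Yolanda are not the same type" is indeed True.
Since Kobi is a knave, "at most 0 of us are knaves" needs to be False, which holds.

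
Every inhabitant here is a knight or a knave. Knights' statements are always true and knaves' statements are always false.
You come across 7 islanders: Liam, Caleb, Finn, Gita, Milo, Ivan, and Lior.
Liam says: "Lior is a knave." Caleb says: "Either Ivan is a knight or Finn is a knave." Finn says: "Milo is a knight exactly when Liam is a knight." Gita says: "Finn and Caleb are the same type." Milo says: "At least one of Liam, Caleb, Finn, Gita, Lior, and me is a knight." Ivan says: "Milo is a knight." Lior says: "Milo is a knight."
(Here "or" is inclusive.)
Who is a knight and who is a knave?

Liam is a knave, Caleb is a knight, Finn is a knave, Gita is a knave, Milo is a knight, Ivan is a knight, and Lior is a knight.

As a knave, Liam's statement "Lior is a knave" should be false; it is.
Caleb (knight): "either Ivan is a knight or Finn is a knave" — true. ✓
Finn is a knave; "Milo is a knight exactly when Liam is a knight" is false, as required.
Gita (knave): "Finn and Caleb are the same type" — false. ✓
Milo is a knight, and the claim "at least one of Liam, Caleb, Finn, Gita, Lior, and me is a knight" is indeed true.
Ivan is a knight, and the claim "Milo is a knight" is indeed true.
Lior (knight): "Milo is a knight" — true. ✓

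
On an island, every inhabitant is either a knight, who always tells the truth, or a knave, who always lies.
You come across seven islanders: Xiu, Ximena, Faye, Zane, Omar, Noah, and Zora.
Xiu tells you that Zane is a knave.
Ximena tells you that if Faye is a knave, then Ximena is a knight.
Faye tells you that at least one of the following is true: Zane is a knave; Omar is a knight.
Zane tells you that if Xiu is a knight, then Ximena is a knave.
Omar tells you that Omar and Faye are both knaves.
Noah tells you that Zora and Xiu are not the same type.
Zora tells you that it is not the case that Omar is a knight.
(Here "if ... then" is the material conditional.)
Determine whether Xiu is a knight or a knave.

Xiu is a knight.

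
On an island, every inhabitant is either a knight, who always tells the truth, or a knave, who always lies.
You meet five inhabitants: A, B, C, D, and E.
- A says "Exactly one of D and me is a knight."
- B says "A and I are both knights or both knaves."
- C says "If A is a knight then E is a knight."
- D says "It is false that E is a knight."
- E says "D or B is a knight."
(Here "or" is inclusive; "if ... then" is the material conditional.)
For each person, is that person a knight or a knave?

A is a knight, B is a knight, C is a knight, D is a knave, and E is a knight.

Suppose A is a knave. Then A's statement "exactly one of D and me is a knight" would have to be false. Checking the 16 ways to assign the others, none is consistent with every speaker.
(For instance, with B=knight, C=knight, D=knave, E=knight, B's claim "A and I are both knights or both knaves" comes out false where it would need to be true.)
So A must be a knight, making "exactly one of D and me is a knight" true. Taking A=knight, B=knight, C=knight, D=knave, E=knight, each remaining statement checks out:
  B (knight): "A and I are both knights or both knaves" — true. ✓
  C (knight): "if A is a knight then E is a knight" — true. ✓
  D (knave): "it is false that E is a knight" — false. ✓
  E (knight): "D or B is a knight" — true. ✓
This is the unique consistent assignment.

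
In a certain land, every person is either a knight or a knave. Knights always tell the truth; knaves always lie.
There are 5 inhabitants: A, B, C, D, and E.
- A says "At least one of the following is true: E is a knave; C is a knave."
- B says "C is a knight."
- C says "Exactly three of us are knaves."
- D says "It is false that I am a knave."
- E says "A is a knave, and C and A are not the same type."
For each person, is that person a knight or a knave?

Knights: A. Knaves: B, C, D, and E.

A is a knight, so "at least one of the following is true: E is a knave; C is a knave" must be true — and it is.
B is a knave, and the claim "C is a knight" is indeed false.
As a knave, C's statement "exactly three of us are knaves" should be false; it is.
D (knave): "it is false that I am a knave" — false. ✓
E is a knave, so "A is a knave, and C and A are not the same type" must be false — and it is.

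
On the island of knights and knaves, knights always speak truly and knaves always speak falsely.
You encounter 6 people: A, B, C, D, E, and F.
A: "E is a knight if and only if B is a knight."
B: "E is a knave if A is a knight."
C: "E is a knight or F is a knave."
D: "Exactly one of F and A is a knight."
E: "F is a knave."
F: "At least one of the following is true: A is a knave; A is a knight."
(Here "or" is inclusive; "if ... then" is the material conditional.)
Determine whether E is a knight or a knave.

E is a knave.

Consistent assignments: {A=knave, B=knight, C=knave, D=knight, E=knave, F=knight}
In every consistent assignment, E is a knave.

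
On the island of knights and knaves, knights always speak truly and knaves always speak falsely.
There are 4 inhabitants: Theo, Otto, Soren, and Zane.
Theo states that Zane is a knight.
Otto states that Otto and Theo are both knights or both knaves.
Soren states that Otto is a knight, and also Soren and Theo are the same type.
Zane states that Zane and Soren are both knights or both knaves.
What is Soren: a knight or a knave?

Soren is a knight.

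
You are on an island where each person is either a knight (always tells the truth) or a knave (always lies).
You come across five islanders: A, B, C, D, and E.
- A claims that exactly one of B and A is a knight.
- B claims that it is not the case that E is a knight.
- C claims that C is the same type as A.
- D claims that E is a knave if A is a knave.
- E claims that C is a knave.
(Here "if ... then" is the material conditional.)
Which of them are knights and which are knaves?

Knights: A, D, and E. Knaves: B and C.

A is a knight; "exactly one of B and A is a knight" is True, as required.
Since B is a knave, "it is not the case that E is a knight" needs to be False, which holds.
Since C is a knave, "C is the same type as A" needs to be False, which holds.
Since D is a knight, "E is a knave if A is a knave" needs to be True, which holds.
E is a knight, so "C is a knave" must be True — and it is.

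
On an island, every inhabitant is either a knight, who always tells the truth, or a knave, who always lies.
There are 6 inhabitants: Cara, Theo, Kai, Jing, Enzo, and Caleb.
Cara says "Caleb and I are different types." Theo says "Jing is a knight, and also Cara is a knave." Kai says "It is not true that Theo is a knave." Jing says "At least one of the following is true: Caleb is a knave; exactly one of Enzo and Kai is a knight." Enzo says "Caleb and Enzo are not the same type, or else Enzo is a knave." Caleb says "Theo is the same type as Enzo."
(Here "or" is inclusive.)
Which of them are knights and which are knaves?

Cara is a knight, and the claim "Caleb and I are different types" is indeed True.
Since Theo is a knave, "Jing is a knight, and also Cara is a knave" needs to be False, which holds.
Kai is a knave; "it is not true that Theo is a knave" is False, as required.
Jing is a knight, so "at least one of the following is true: Caleb is a knave; exactly one of Enzo and Kai is a knight" must be True — and it is.
As a knight, Enzo's statement "Caleb and Enzo are not the same type, or else Enzo is a knave" should be True; it is.
Caleb is a knave, and the claim "Theo is the same type as Enzo" is indeed False.

Cara is a knight, Theo is a knave, Kai is a knave, Jing is a knight, Enzo is a knight, and Caleb is a knave.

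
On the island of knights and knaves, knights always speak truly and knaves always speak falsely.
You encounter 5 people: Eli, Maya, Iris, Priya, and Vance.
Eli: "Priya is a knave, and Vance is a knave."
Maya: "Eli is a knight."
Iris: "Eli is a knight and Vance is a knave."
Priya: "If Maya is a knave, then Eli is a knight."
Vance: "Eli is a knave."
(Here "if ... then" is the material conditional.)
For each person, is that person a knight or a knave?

Eli is a knave, so "Priya is a knave, and Vance is a knave" must be false — and it is.
Maya (knave): "Eli is a knight" — false. ✓
As a knave, Iris's statement "Eli is a knight and Vance is a knave" should be false; it is.
Since Priya is a knave, "if Maya is a knave, then Eli is a knight" needs to be false, which holds.
Vance is a knight; "Eli is a knave" is true, as required.

Eli is a knave, Maya is a knave, Iris is a knave, Priya is a knave, and Vance is a knight.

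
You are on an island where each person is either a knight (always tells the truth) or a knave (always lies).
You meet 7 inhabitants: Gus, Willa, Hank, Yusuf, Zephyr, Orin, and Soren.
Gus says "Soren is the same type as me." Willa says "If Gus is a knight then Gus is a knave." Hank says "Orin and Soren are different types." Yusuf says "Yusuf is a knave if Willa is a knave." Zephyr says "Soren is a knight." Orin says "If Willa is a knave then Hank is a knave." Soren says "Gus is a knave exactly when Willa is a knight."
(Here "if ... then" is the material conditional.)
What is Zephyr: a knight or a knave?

Zephyr is a knight.

Consistent assignments: {Gus=knave, Willa=knight, Hank=knave, Yusuf=knight, Zephyr=knight, Orin=knight, Soren=knight}
In every consistent assignment, Zephyr is a knight.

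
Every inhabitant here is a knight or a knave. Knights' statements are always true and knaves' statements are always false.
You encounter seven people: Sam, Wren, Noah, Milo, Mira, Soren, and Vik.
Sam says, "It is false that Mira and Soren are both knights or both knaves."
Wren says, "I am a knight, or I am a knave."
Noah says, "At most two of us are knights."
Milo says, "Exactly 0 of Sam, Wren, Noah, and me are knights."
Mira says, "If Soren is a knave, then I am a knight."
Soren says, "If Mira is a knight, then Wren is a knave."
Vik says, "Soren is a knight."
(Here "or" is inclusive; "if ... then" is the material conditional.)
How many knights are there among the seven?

3

The unique consistent assignment is Sam=knight, Wren=knight, Noah=knave, Milo=knave, Mira=knight, Soren=knave, Vik=knave.
That has 3 knights.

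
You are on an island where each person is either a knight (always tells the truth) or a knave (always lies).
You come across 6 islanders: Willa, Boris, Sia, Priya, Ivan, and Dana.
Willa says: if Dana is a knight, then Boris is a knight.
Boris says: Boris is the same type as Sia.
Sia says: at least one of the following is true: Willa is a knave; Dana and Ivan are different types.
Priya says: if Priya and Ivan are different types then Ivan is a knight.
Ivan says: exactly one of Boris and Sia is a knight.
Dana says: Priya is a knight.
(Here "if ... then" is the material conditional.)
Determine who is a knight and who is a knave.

As a knave, Willa's statement "if Dana is a knight, then Boris is a knight" should be False; it is.
Boris (knave): "Boris is the same type as Sia" — False. ✓
As a knight, Sia's statement "at least one of the following is true: Willa is a knave; Dana and Ivan are different types" should be True; it is.
Priya is a knight; "if Priya and Ivan are different types then Ivan is a knight" is True, as required.
Ivan (knight): "exactly one of Boris and Sia is a knight" — True. ✓
Since Dana is a knight, "Priya is a knight" needs to be True, which holds.

Knights: Sia, Priya, Ivan, and Dana. Knaves: Willa and Boris.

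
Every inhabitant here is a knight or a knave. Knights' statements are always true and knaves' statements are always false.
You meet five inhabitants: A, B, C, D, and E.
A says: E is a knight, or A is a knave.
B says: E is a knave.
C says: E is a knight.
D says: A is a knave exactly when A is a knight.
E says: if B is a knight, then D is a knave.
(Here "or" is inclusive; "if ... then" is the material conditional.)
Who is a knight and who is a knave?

A is a knight, and the claim "E is a knight, or A is a knave" is indeed True.
Since B is a knave, "E is a knave" needs to be False, which holds.
C is a knight, so "E is a knight" must be True — and it is.
D is a knave, so "A is a knave exactly when A is a knight" must be False — and it is.
E is a knight, so "if B is a knight, then D is a knave" must be True — and it is.

A is a knight, B is a knave, C is a knight, D is a knave, and E is a knight.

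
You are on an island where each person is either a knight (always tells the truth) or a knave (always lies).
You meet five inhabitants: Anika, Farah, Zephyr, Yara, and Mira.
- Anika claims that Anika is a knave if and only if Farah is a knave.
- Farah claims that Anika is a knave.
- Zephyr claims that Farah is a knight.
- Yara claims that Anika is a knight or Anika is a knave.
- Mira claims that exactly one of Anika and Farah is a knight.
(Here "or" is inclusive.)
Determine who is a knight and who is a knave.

Anika is a knave, Farah is a knight, Zephyr is a knight, Yara is a knight, and Mira is a knight.

Anika (knave): "Anika is a knave if and only if Farah is a knave" — false. ✓
Farah is a knight, so "Anika is a knave" must be true — and it is.
Zephyr is a knight, and the claim "Farah is a knight" is indeed true.
Yara is a knight, so "Anika is a knight or Anika is a knave" must be true — and it is.
Since Mira is a knight, "exactly one of Anika and Farah is a knight" needs to be true, which holds.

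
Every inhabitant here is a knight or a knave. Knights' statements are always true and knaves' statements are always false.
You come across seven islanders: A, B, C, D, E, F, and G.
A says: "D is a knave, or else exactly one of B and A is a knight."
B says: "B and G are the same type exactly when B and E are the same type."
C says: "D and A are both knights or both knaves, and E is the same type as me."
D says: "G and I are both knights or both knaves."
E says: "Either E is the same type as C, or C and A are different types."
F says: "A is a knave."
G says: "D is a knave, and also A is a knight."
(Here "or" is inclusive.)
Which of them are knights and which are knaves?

A is a knight, B is a knight, C is a knave, D is a knave, E is a knight, F is a knave, and G is a knight.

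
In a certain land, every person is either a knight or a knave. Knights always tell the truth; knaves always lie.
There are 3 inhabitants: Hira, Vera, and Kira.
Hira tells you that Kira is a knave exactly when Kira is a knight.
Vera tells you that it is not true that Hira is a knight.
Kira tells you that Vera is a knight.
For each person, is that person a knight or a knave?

Hira is a knave, Vera is a knight, and Kira is a knight.

Suppose Hira is a knight. Then Hira's statement "Kira is a knave exactly when Kira is a knight" would have to be true. Checking the 4 ways to assign the others, none is consistent with every speaker.
(For instance, with Vera=knight, Kira=knight, Hira's claim "Kira is a knave exactly when Kira is a knight" comes out false where it would need to be true.)
So Hira must be a knave, making "Kira is a knave exactly when Kira is a knight" false. Taking Hira=knave, Vera=knight, Kira=knight, each remaining statement checks out:
  Vera (knight): "it is not true that Hira is a knight" — true. ✓
  Kira (knight): "Vera is a knight" — true. ✓
This is the unique consistent assignment.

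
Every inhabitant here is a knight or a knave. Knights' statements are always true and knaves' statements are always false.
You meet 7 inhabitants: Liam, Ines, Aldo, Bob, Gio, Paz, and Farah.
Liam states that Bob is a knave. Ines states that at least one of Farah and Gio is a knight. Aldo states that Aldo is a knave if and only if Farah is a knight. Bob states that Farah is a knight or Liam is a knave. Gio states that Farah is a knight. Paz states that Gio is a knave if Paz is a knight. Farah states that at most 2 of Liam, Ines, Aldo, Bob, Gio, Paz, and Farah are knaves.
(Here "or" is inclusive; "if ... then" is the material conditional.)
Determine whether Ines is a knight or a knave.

Ines is a knave.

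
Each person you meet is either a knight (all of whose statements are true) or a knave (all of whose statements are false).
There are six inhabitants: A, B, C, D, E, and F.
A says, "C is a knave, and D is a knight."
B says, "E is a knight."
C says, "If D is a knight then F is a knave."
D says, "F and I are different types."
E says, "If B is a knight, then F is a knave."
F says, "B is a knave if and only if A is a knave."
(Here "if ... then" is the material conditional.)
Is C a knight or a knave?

Consistent assignments: {A=knave, B=knight, C=knight, D=knight, E=knight, F=knave}; {A=knave, B=knight, C=knight, D=knave, E=knight, F=knave}
In every consistent assignment, C is a knight.

C is a knight.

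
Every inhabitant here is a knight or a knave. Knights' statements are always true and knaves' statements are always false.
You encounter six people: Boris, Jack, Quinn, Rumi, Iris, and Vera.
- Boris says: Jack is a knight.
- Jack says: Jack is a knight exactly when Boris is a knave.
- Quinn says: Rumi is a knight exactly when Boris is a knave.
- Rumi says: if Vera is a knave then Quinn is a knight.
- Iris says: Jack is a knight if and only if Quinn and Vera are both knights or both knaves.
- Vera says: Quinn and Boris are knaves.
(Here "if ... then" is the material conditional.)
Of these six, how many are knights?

The unique consistent assignment is Boris=knave, Jack=knave, Quinn=knight, Rumi=knight, Iris=knight, Vera=knave.
That has 3 knights.

3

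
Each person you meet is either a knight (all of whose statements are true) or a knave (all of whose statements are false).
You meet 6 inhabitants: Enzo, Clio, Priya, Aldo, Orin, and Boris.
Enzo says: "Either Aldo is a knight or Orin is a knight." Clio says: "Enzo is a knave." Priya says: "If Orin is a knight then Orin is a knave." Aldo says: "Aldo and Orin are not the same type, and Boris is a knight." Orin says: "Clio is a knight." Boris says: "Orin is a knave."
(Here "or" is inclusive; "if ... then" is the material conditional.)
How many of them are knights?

4

The unique consistent assignment is Enzo=knight, Clio=knave, Priya=knight, Aldo=knight, Orin=knave, Boris=knight.
That has 4 knights.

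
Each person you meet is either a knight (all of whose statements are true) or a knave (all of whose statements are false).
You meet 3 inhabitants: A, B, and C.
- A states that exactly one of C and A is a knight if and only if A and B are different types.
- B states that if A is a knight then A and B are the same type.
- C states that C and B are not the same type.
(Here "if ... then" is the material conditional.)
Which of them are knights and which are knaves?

A is a knight, B is a knave, and C is a knave.

A is a knight, so "exactly one of C and A is a knight if and only if A and B are different types" must be True — and it is.
As a knave, B's statement "if A is a knight then A and B are the same type" should be False; it is.
C (knave): "C and B are not the same type" — False. ✓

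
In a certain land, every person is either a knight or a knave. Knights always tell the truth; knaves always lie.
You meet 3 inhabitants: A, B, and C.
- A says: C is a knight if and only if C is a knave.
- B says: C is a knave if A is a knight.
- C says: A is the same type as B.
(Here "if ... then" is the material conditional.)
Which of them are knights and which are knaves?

Suppose A is a knight. Then A's statement "C is a knight if and only if C is a knave" would have to be true. Checking the 4 ways to assign the others, none is consistent with every speaker.
(For instance, with B=knight, C=knave, A's claim "C is a knight if and only if C is a knave" comes out false where it would need to be true.)
So A must be a knave, making "C is a knight if and only if C is a knave" false. Taking A=knave, B=knight, C=knave, each remaining statement checks out:
  B (knight): "C is a knave if A is a knight" — true. ✓
  C (knave): "A is the same type as B" — false. ✓
This is the unique consistent assignment.

A is a knave, B is a knight, and C is a knave.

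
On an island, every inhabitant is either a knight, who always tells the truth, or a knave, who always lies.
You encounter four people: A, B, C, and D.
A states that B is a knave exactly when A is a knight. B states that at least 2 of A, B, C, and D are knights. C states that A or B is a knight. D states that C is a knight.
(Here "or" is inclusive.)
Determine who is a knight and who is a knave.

Since A is a knave, "B is a knave exactly when A is a knight" needs to be False, which holds.
B (knave): "at least 2 of A, B, C, and D are knights" — False. ✓
Since C is a knave, "A or B is a knight" needs to be False, which holds.
As a knave, D's statement "C is a knight" should be False; it is.

A is a knave, B is a knave, C is a knave, and D is a knave.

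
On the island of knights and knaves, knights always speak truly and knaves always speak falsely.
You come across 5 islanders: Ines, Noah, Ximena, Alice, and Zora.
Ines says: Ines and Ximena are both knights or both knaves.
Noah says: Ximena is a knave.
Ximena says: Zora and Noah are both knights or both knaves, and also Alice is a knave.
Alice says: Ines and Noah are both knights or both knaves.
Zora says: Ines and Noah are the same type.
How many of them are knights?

2

The unique consistent assignment is Ines=knight, Noah=knave, Ximena=knight, Alice=knave, Zora=knave.
That has 2 knights.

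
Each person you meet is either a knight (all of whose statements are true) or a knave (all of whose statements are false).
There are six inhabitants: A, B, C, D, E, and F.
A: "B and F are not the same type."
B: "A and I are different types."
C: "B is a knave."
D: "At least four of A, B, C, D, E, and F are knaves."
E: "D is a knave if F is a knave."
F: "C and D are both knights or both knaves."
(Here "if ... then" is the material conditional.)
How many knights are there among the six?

The unique consistent assignment is A=knave, B=knight, C=knave, D=knave, E=knight, F=knight.
That has 3 knights.

3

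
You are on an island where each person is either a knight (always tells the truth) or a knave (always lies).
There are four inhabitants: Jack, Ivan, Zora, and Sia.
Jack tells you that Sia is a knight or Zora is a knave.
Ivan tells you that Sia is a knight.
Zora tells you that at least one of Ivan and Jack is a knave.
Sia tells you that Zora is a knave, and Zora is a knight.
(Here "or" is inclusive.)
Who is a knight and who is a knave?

Jack is a knave, Ivan is a knave, Zora is a knight, and Sia is a knave.

As a knave, Jack's statement "Sia is a knight or Zora is a knave" should be false; it is.
Ivan is a knave, so "Sia is a knight" must be false — and it is.
As a knight, Zora's statement "at least one of Ivan and Jack is a knave" should be True; it is.
Sia is a knave, and the claim "Zora is a knave, and Zora is a knight" is indeed false.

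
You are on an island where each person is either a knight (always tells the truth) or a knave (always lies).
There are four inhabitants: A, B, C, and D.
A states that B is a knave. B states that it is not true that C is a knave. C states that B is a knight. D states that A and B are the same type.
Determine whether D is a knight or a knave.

D is a knave.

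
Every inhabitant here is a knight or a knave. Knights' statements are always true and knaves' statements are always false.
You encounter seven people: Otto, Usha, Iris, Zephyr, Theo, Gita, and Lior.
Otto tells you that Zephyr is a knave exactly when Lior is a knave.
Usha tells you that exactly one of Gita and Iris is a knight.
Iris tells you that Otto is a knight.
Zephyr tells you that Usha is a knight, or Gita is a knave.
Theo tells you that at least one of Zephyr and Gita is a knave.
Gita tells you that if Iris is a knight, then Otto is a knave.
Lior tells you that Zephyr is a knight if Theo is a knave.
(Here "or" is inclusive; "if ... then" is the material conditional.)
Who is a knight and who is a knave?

Otto is a knight, Usha is a knight, Iris is a knight, Zephyr is a knight, Theo is a knight, Gita is a knave, and Lior is a knight.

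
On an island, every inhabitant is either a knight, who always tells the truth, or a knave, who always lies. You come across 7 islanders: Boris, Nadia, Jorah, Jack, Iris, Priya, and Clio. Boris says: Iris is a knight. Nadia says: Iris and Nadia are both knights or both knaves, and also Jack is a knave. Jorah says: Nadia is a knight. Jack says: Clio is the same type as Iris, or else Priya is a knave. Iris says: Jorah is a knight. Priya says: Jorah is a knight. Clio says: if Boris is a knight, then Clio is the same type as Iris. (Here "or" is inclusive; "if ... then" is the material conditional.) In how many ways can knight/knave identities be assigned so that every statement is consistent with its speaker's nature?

2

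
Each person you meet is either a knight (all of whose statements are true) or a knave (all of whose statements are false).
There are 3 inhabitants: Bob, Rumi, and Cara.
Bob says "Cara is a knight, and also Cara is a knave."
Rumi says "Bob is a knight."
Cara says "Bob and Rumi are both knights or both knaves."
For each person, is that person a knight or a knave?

Bob is a knave, Rumi is a knave, and Cara is a knight.

Bob is a knave, and the claim "Cara is a knight, and also Cara is a knave" is indeed false.
As a knave, Rumi's statement "Bob is a knight" should be false; it is.
Cara is a knight, so "Bob and Rumi are both knights or both knaves" must be true — and it is.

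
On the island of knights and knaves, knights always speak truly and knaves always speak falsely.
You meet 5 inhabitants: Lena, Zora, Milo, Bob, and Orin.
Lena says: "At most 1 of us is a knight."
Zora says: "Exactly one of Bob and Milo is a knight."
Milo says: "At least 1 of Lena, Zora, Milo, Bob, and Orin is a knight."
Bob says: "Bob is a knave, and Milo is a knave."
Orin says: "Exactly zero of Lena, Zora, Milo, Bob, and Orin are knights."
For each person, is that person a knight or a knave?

Knights: Zora and Milo. Knaves: Lena, Bob, and Orin.

Since Lena is a knave, "at most 1 of us is a knight" needs to be false, which holds.
Since Zora is a knight, "exactly one of Bob and Milo is a knight" needs to be true, which holds.
Milo (knight): "at least 1 of Lena, Zora, Milo, Bob, and Orin is a knight" — true. ✓
As a knave, Bob's statement "Bob is a knave, and Milo is a knave" should be false; it is.
Since Orin is a knave, "exactly zero of Lena, Zora, Milo, Bob, and Orin are knights" needs to be false, which holds.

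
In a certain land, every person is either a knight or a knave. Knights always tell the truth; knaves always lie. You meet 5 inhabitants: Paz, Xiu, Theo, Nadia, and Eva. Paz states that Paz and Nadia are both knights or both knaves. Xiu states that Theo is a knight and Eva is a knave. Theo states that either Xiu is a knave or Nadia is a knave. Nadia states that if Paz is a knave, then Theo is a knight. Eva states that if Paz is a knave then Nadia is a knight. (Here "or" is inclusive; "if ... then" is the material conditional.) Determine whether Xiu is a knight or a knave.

Consistent assignments: {Paz=knight, Xiu=knave, Theo=knight, Nadia=knight, Eva=knight}; {Paz=knave, Xiu=knave, Theo=knight, Nadia=knight, Eva=knight}
In every consistent assignment, Xiu is a knave.

Xiu is a knave.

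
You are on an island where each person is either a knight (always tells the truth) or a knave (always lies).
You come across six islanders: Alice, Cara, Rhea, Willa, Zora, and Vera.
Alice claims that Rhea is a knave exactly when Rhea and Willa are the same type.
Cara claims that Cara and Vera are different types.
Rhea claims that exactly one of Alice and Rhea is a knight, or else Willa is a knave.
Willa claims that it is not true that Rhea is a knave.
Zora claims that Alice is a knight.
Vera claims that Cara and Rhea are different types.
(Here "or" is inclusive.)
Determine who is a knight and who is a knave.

Alice is a knave, Cara is a knight, Rhea is a knight, Willa is a knight, Zora is a knave, and Vera is a knave.

As a knave, Alice's statement "Rhea is a knave exactly when Rhea and Willa are the same type" should be false; it is.
Cara is a knight, and the claim "Cara and Vera are different types" is indeed true.
Rhea is a knight; "exactly one of Alice and Rhea is a knight, or else Willa is a knave" is true, as required.
Willa is a knight, so "it is not true that Rhea is a knave" must be true — and it is.
Zora is a knave, and the claim "Alice is a knight" is indeed false.
Vera is a knave, so "Cara and Rhea are different types" must be false — and it is.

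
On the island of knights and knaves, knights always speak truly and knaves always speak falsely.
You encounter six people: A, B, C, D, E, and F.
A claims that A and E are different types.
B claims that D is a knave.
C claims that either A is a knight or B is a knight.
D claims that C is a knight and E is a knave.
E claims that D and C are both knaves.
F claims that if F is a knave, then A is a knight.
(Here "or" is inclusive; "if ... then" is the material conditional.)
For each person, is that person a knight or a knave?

A (knight): "A and E are different types" — true. ✓
B is a knave, and the claim "D is a knave" is indeed False.
C is a knight, so "either A is a knight or B is a knight" must be true — and it is.
As a knight, D's statement "C is a knight and E is a knave" should be true; it is.
E is a knave, so "D and C are both knaves" must be False — and it is.
F is a knight; "if F is a knave, then A is a knight" is true, as required.

A is a knight, B is a knave, C is a knight, D is a knight, E is a knave, and F is a knight.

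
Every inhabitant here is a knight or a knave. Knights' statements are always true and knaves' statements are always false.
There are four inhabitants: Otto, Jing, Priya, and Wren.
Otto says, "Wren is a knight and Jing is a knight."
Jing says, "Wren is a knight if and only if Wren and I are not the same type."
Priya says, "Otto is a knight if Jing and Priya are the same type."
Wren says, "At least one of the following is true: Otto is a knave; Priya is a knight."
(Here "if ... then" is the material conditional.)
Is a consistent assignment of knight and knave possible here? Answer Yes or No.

No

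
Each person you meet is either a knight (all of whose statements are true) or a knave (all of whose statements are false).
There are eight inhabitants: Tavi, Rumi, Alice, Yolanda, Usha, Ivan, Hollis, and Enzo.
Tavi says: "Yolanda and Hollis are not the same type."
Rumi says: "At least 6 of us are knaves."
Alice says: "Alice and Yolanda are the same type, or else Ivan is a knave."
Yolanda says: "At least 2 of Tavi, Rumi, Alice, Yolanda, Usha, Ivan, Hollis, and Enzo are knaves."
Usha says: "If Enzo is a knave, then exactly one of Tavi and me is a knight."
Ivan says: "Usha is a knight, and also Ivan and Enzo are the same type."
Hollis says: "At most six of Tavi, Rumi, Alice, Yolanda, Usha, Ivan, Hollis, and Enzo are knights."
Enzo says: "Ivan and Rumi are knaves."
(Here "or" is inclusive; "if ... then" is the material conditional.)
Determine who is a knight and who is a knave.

Knights: Alice, Yolanda, Usha, Hollis, and Enzo. Knaves: Tavi, Rumi, and Ivan.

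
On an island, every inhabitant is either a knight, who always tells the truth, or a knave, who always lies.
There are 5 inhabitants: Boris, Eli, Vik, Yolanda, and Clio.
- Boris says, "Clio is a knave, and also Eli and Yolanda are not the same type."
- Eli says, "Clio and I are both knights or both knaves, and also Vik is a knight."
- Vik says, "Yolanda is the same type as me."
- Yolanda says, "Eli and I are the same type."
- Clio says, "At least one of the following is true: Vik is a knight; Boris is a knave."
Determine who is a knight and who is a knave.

Knights: Eli, Vik, Yolanda, and Clio. Knaves: Boris.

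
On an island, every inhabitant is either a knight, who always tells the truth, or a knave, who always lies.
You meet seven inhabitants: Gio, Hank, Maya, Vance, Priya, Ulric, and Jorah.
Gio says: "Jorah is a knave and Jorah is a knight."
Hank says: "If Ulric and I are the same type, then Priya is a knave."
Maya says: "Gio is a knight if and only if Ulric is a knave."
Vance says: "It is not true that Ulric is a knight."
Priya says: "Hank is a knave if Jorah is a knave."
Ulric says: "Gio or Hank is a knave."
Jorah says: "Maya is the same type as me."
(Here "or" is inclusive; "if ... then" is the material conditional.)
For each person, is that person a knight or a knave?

Gio is a knave, so "Jorah is a knave and Jorah is a knight" must be False — and it is.
Hank is a knight; "if Ulric and I are the same type, then Priya is a knave" is true, as required.
Since Maya is a knight, "Gio is a knight if and only if Ulric is a knave" needs to be true, which holds.
As a knave, Vance's statement "it is not true that Ulric is a knight" should be False; it is.
As a knave, Priya's statement "Hank is a knave if Jorah is a knave" should be False; it is.
Since Ulric is a knight, "Gio or Hank is a knave" needs to be true, which holds.
Since Jorah is a knave, "Maya is the same type as me" needs to be False, which holds.

Gio is a knave, Hank is a knight, Maya is a knight, Vance is a knave, Priya is a knave, Ulric is a knight, and Jorah is a knave.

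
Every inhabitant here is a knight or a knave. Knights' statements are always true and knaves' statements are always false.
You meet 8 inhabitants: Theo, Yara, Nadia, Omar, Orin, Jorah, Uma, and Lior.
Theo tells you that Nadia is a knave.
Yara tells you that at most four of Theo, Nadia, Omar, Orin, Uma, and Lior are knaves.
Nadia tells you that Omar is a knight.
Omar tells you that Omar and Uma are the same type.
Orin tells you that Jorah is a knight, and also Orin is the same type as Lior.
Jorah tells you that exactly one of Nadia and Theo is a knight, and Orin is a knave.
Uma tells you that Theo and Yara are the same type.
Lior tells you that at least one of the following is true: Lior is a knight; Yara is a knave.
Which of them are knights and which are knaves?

As a knight, Theo's statement "Nadia is a knave" should be True; it is.
Since Yara is a knight, "at most four of Theo, Nadia, Omar, Orin, Uma, and Lior are knaves" needs to be True, which holds.
Nadia (knave): "Omar is a knight" — false. ✓
Omar (knave): "Omar and Uma are the same type" — false. ✓
Orin is a knave; "Jorah is a knight, and also Orin is the same type as Lior" is false, as required.
Jorah is a knight, so "exactly one of Nadia and Theo is a knight, and Orin is a knave" must be True — and it is.
Uma is a knight, so "Theo and Yara are the same type" must be True — and it is.
Lior is a knight, so "at least one of the following is true: Lior is a knight; Yara is a knave" must be True — and it is.

Theo is a knight, Yara is a knight, Nadia is a knave, Omar is a knave, Orin is a knave, Jorah is a knight, Uma is a knight, and Lior is a knight.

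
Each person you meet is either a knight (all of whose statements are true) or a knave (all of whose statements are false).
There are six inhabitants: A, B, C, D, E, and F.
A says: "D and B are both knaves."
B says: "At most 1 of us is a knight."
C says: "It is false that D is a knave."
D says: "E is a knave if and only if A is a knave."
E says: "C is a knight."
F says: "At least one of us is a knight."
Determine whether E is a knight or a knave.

E is a knave.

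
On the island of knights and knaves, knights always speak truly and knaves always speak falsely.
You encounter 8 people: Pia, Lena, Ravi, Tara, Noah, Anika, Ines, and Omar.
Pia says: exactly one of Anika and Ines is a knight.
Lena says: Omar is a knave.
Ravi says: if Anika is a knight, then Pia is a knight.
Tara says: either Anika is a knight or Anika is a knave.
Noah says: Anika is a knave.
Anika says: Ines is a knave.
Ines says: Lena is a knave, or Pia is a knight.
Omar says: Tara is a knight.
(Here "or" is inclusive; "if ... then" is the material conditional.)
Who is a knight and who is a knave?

Pia is a knight, Lena is a knave, Ravi is a knight, Tara is a knight, Noah is a knight, Anika is a knave, Ines is a knight, and Omar is a knight.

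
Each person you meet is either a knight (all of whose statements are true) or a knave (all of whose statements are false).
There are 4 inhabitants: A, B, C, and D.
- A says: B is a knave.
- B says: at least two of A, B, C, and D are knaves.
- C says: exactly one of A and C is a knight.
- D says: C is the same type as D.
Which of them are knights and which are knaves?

Knights: B and C. Knaves: A and D.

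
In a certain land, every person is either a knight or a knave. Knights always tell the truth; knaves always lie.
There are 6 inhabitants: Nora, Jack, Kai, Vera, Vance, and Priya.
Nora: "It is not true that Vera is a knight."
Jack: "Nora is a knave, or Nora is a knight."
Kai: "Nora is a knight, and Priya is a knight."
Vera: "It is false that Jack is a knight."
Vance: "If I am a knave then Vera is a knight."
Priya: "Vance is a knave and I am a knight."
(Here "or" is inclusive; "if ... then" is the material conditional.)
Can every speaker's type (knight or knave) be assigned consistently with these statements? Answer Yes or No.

Yes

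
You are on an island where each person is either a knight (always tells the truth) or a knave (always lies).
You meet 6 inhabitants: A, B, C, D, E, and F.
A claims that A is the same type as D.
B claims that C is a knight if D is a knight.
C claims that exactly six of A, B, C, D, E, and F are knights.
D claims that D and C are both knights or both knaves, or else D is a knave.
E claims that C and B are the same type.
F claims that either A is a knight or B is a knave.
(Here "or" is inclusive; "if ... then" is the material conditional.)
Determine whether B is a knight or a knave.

B is a knight.

Consistent assignments: {A=knight, B=knight, C=knight, D=knight, E=knight, F=knight}
In every consistent assignment, B is a knight.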